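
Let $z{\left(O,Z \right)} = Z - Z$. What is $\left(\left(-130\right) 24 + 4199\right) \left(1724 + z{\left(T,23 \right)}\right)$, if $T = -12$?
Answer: $1860196$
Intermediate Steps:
$z{\left(O,Z \right)} = 0$
$\left(\left(-130\right) 24 + 4199\right) \left(1724 + z{\left(T,23 \right)}\right) = \left(\left(-130\right) 24 + 4199\right) \left(1724 + 0\right) = \left(-3120 + 4199\right) 1724 = 1079 \cdot 1724 = 1860196$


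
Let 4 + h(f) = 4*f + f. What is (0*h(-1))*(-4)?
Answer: 0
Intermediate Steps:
h(f) = -4 + 5*f (h(f) = -4 + (4*f + f) = -4 + 5*f)
(0*h(-1))*(-4) = (0*(-4 + 5*(-1)))*(-4) = (0*(-4 - 5))*(-4) = (0*(-9))*(-4) = 0*(-4) = 0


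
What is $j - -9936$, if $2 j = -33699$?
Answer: $- \frac{13827}{2} \approx -6913.5$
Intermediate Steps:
$j = - \frac{33699}{2}$ ($j = \frac{1}{2} \left(-33699\right) = - \frac{33699}{2} \approx -16850.0$)
$j - -9936 = - \frac{33699}{2} - -9936 = - \frac{33699}{2} + 9936 = - \frac{13827}{2}$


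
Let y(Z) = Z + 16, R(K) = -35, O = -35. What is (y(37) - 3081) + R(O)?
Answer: -3063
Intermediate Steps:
y(Z) = 16 + Z
(y(37) - 3081) + R(O) = ((16 + 37) - 3081) - 35 = (53 - 3081) - 35 = -3028 - 35 = -3063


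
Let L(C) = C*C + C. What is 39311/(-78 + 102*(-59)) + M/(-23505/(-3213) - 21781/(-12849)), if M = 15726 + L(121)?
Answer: 425454312958961/125983355856 ≈ 3377.1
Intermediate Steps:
L(C) = C + C² (L(C) = C² + C = C + C²)
M = 30488 (M = 15726 + 121*(1 + 121) = 15726 + 121*122 = 15726 + 14762 = 30488)
39311/(-78 + 102*(-59)) + M/(-23505/(-3213) - 21781/(-12849)) = 39311/(-78 + 102*(-59)) + 30488/(-23505/(-3213) - 21781/(-12849)) = 39311/(-78 - 6018) + 30488/(-23505*(-1/3213) - 21781*(-1/12849)) = 39311/(-6096) + 30488/(7835/1071 + 21781/12849) = 39311*(-1/6096) + 30488/(41333122/4587093) = -39311/6096 + 30488*(4587093/41333122) = -39311/6096 + 69925645692/20666561 = 425454312958961/125983355856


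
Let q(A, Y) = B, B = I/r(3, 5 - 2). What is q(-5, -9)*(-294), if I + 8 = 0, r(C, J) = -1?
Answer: -2352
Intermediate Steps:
I = -8 (I = -8 + 0 = -8)
B = 8 (B = -8/(-1) = -8*(-1) = 8)
q(A, Y) = 8
q(-5, -9)*(-294) = 8*(-294) = -2352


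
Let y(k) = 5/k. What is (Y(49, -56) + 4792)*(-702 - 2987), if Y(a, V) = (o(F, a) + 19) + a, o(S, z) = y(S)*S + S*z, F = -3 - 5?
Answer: -16500897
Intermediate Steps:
F = -8
o(S, z) = 5 + S*z (o(S, z) = (5/S)*S + S*z = 5 + S*z)
Y(a, V) = 24 - 7*a (Y(a, V) = ((5 - 8*a) + 19) + a = (24 - 8*a) + a = 24 - 7*a)
(Y(49, -56) + 4792)*(-702 - 2987) = ((24 - 7*49) + 4792)*(-702 - 2987) = ((24 - 343) + 4792)*(-3689) = (-319 + 4792)*(-3689) = 4473*(-3689) = -16500897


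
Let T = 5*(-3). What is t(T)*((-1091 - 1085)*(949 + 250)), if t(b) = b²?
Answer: -587030400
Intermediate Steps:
T = -15
t(T)*((-1091 - 1085)*(949 + 250)) = (-15)²*((-1091 - 1085)*(949 + 250)) = 225*(-2176*1199) = 225*(-2609024) = -587030400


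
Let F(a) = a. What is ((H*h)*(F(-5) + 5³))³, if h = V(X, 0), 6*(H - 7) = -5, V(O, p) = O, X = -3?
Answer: -10941048000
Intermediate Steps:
H = 37/6 (H = 7 + (⅙)*(-5) = 7 - ⅚ = 37/6 ≈ 6.1667)
h = -3
((H*h)*(F(-5) + 5³))³ = (((37/6)*(-3))*(-5 + 5³))³ = (-37*(-5 + 125)/2)³ = (-37/2*120)³ = (-2220)³ = -10941048000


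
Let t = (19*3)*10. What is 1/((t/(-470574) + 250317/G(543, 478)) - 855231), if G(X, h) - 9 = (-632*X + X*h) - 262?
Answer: -6578232375/5625927892383743 ≈ -1.1693e-6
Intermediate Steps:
t = 570 (t = 57*10 = 570)
G(X, h) = -253 - 632*X + X*h (G(X, h) = 9 + ((-632*X + X*h) - 262) = 9 + (-262 - 632*X + X*h) = -253 - 632*X + X*h)
1/((t/(-470574) + 250317/G(543, 478)) - 855231) = 1/((570/(-470574) + 250317/(-253 - 632*543 + 543*478)) - 855231) = 1/((570*(-1/470574) + 250317/(-253 - 343176 + 259554)) - 855231) = 1/((-95/78429 + 250317/(-83875)) - 855231) = 1/((-95/78429 + 250317*(-1/83875)) - 855231) = 1/((-95/78429 - 250317/83875) - 855231) = 1/(-19640080118/6578232375 - 855231) = 1/(-5625927892383743/6578232375) = -6578232375/5625927892383743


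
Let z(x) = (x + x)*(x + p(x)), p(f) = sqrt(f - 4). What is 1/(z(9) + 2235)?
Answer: 799/1914663 - 2*sqrt(5)/638221 ≈ 0.00041030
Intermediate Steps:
p(f) = sqrt(-4 + f)
z(x) = 2*x*(x + sqrt(-4 + x)) (z(x) = (x + x)*(x + sqrt(-4 + x)) = (2*x)*(x + sqrt(-4 + x)) = 2*x*(x + sqrt(-4 + x)))
1/(z(9) + 2235) = 1/(2*9*(9 + sqrt(-4 + 9)) + 2235) = 1/(2*9*(9 + sqrt(5)) + 2235) = 1/((162 + 18*sqrt(5)) + 2235) = 1/(2397 + 18*sqrt(5))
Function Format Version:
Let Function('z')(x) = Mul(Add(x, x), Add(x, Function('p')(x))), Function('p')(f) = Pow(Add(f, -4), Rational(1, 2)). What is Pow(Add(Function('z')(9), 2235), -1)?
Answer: Add(Rational(799, 1914663), Mul(Rational(-2, 638221), Pow(5, Rational(1, 2)))) ≈ 0.00041030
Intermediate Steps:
Function('p')(f) = Pow(Add(-4, f), Rational(1, 2))
Function('z')(x) = Mul(2, x, Add(x, Pow(Add(-4, x), Rational(1, 2)))) (Function('z')(x) = Mul(Add(x, x), Add(x, Pow(Add(-4, x), Rational(1, 2)))) = Mul(Mul(2, x), Add(x, Pow(Add(-4, x), Rational(1, 2)))) = Mul(2, x, Add(x, Pow(Add(-4, x), Rational(1, 2)))))
Pow(Add(Function('z')(9), 2235), -1) = Pow(Add(Mul(2, 9, Add(9, Pow(Add(-4, 9), Rational(1, 2)))), 2235), -1) = Pow(Add(Mul(2, 9, Add(9, Pow(5, Rational(1, 2)))), 2235), -1) = Pow(Add(Add(162, Mul(18, Pow(5, Rational(1, 2)))), 2235), -1) = Pow(Add(2397, Mul(18, Pow(5, Rational(1, 2)))), -1)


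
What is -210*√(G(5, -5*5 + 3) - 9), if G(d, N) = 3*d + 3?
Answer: -630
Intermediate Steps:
G(d, N) = 3 + 3*d
-210*√(G(5, -5*5 + 3) - 9) = -210*√((3 + 3*5) - 9) = -210*√((3 + 15) - 9) = -210*√(18 - 9) = -210*√9 = -210*3 = -630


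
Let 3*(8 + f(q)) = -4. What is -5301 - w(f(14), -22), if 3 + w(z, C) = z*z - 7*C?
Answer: -49852/9 ≈ -5539.1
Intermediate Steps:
f(q) = -28/3 (f(q) = -8 + (⅓)*(-4) = -8 - 4/3 = -28/3)
w(z, C) = -3 + z² - 7*C (w(z, C) = -3 + (z*z - 7*C) = -3 + (z² - 7*C) = -3 + z² - 7*C)
-5301 - w(f(14), -22) = -5301 - (-3 + (-28/3)² - 7*(-22)) = -5301 - (-3 + 784/9 + 154) = -5301 - 1*2143/9 = -5301 - 2143/9 = -49852/9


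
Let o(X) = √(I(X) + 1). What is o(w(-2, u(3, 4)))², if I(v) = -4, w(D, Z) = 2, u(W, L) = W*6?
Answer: -3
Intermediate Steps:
u(W, L) = 6*W
o(X) = I*√3 (o(X) = √(-4 + 1) = √(-3) = I*√3)
o(w(-2, u(3, 4)))² = (I*√3)² = -3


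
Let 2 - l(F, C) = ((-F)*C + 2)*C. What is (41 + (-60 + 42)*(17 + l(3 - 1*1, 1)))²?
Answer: 90601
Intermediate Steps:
l(F, C) = 2 - C*(2 - C*F) (l(F, C) = 2 - ((-F)*C + 2)*C = 2 - (-C*F + 2)*C = 2 - (2 - C*F)*C = 2 - C*(2 - C*F))
(41 + (-60 + 42)*(17 + l(3 - 1*1, 1)))² = (41 + (-60 + 42)*(17 + (2 - 2*1 + (3 - 1*1)*1²)))² = (41 - 18*(17 + (2 - 2 + (3 - 1)*1)))² = (41 - 18*(17 + (2 - 2 + 2*1)))² = (41 - 18*(17 + (2 - 2 + 2)))² = (41 - 18*(17 + 2))² = (41 - 18*19)² = (41 - 342)² = (-301)² = 90601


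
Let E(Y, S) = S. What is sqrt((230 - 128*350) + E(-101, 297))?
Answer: I*sqrt(44273) ≈ 210.41*I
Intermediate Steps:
sqrt((230 - 128*350) + E(-101, 297)) = sqrt((230 - 128*350) + 297) = sqrt((230 - 44800) + 297) = sqrt(-44570 + 297) = sqrt(-44273) = I*sqrt(44273)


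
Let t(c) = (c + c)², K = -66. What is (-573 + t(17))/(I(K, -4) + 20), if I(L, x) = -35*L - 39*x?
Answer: 53/226 ≈ 0.23451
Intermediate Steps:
t(c) = 4*c² (t(c) = (2*c)² = 4*c²)
I(L, x) = -39*x - 35*L
(-573 + t(17))/(I(K, -4) + 20) = (-573 + 4*17²)/((-39*(-4) - 35*(-66)) + 20) = (-573 + 4*289)/((156 + 2310) + 20) = (-573 + 1156)/(2466 + 20) = 583/2486 = 583*(1/2486) = 53/226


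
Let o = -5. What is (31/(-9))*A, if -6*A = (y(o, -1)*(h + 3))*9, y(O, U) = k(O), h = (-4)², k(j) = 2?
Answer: 589/3 ≈ 196.33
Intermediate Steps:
h = 16
y(O, U) = 2
A = -57 (A = -2*(16 + 3)*9/6 = -2*19*9/6 = -19*9/3 = -⅙*342 = -57)
(31/(-9))*A = (31/(-9))*(-57) = (31*(-⅑))*(-57) = -31/9*(-57) = 589/3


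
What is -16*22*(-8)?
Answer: 2816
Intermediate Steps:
-16*22*(-8) = -352*(-8) = 2816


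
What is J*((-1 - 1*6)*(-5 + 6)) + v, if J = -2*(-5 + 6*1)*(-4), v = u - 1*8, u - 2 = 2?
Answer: -60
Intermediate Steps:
u = 4 (u = 2 + 2 = 4)
v = -4 (v = 4 - 1*8 = 4 - 8 = -4)
J = 8 (J = -2*(-5 + 6)*(-4) = -2*1*(-4) = -2*(-4) = 8)
J*((-1 - 1*6)*(-5 + 6)) + v = 8*((-1 - 1*6)*(-5 + 6)) - 4 = 8*((-1 - 6)*1) - 4 = 8*(-7*1) - 4 = 8*(-7) - 4 = -56 - 4 = -60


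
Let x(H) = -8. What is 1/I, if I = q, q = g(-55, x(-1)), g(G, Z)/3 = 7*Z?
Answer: -1/168 ≈ -0.0059524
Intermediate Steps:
g(G, Z) = 21*Z (g(G, Z) = 3*(7*Z) = 21*Z)
q = -168 (q = 21*(-8) = -168)
I = -168
1/I = 1/(-168) = -1/168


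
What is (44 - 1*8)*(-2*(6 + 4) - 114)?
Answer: -4824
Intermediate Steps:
(44 - 1*8)*(-2*(6 + 4) - 114) = (44 - 8)*(-2*10 - 114) = 36*(-20 - 114) = 36*(-134) = -4824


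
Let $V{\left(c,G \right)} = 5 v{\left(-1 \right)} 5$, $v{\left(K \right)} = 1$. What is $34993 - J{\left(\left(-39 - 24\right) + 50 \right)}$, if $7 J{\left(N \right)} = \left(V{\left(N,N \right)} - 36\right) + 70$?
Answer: $\frac{244892}{7} \approx 34985.0$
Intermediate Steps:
$V{\left(c,G \right)} = 25$ ($V{\left(c,G \right)} = 5 \cdot 1 \cdot 5 = 5 \cdot 5 = 25$)
$J{\left(N \right)} = \frac{59}{7}$ ($J{\left(N \right)} = \frac{\left(25 - 36\right) + 70}{7} = \frac{-11 + 70}{7} = \frac{1}{7} \cdot 59 = \frac{59}{7}$)
$34993 - J{\left(\left(-39 - 24\right) + 50 \right)} = 34993 - \frac{59}{7} = \frac{244892}{7}$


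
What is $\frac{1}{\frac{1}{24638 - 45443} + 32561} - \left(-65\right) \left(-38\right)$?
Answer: $- \frac{1673256041075}{677431604} \approx -2470.0$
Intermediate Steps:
$\frac{1}{\frac{1}{24638 - 45443} + 32561} - \left(-65\right) \left(-38\right) = \frac{1}{\frac{1}{-20805} + 32561} - 2470 = \frac{1}{- \frac{1}{20805} + 32561} - 2470 = \frac{1}{\frac{677431604}{20805}} - 2470 = \frac{20805}{677431604} - 2470 = - \frac{1673256041075}{677431604}$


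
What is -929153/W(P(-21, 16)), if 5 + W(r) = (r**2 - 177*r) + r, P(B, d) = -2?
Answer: -929153/351 ≈ -2647.2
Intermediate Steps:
W(r) = -5 + r**2 - 176*r (W(r) = -5 + ((r**2 - 177*r) + r) = -5 + (r**2 - 176*r) = -5 + r**2 - 176*r)
-929153/W(P(-21, 16)) = -929153/(-5 + (-2)**2 - 176*(-2)) = -929153/(-5 + 4 + 352) = -929153/351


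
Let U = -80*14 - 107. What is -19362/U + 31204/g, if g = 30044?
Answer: 1781607/105931 ≈ 16.819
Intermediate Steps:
U = -1227 (U = -1120 - 107 = -1227)
-19362/U + 31204/g = -19362/(-1227) + 31204/30044 = -19362*(-1/1227) + 31204*(1/30044) = 6454/409 + 269/259 = 1781607/105931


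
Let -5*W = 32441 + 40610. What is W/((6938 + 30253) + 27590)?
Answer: -73051/323905 ≈ -0.22553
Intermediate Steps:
W = -73051/5 (W = -(32441 + 40610)/5 = -⅕*73051 = -73051/5 ≈ -14610.)
W/((6938 + 30253) + 27590) = -73051/(5*((6938 + 30253) + 27590)) = -73051/(5*(37191 + 27590)) = -73051/5/64781 = -73051/5*1/64781 = -73051/323905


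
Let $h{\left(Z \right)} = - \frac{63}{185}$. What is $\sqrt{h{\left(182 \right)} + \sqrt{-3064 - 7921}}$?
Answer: $\frac{\sqrt{-11655 + 444925 i \sqrt{65}}}{185} \approx 7.2274 + 7.2509 i$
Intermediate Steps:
$h{\left(Z \right)} = - \frac{63}{185}$ ($h{\left(Z \right)} = \left(-63\right) \frac{1}{185} = - \frac{63}{185}$)
$\sqrt{h{\left(182 \right)} + \sqrt{-3064 - 7921}} = \sqrt{- \frac{63}{185} + \sqrt{-3064 - 7921}} = \sqrt{- \frac{63}{185} + \sqrt{-10985}} = \sqrt{- \frac{63}{185} + 13 i \sqrt{65}}$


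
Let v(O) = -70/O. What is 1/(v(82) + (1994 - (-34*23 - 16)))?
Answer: 41/114437 ≈ 0.00035828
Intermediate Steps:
1/(v(82) + (1994 - (-34*23 - 16))) = 1/(-70/82 + (1994 - (-34*23 - 16))) = 1/(-70*1/82 + (1994 - (-782 - 16))) = 1/(-35/41 + (1994 - 1*(-798))) = 1/(-35/41 + (1994 + 798)) = 1/(-35/41 + 2792) = 1/(114437/41) = 41/114437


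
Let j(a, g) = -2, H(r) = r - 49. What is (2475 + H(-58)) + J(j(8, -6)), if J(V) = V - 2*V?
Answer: 2370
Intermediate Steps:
H(r) = -49 + r
J(V) = -V
(2475 + H(-58)) + J(j(8, -6)) = (2475 + (-49 - 58)) - 1*(-2) = (2475 - 107) + 2 = 2368 + 2 = 2370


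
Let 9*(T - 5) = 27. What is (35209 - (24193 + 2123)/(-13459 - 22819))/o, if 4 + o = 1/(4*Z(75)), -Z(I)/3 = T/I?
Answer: -1202200864/163251 ≈ -7364.1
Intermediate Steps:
T = 8 (T = 5 + (⅑)*27 = 5 + 3 = 8)
Z(I) = -24/I
o = -153/32 (o = -4 + 1/(4*(-24/75)) = -4 + 1/(4*(-24*1/75)) = -4 + 1/(4*(-8/25)) = -4 + 1/(-32/25) = -4 - 25/32 = -153/32 ≈ -4.7813)
(35209 - (24193 + 2123)/(-13459 - 22819))/o = (35209 - (24193 + 2123)/(-13459 - 22819))/(-153/32) = (35209 - 26316/(-36278))*(-32/153) = (35209 - 26316*(-1)/36278)*(-32/153) = (35209 - 1*(-774/1067))*(-32/153) = (35209 + 774/1067)*(-32/153) = (37568777/1067)*(-32/153) = -1202200864/163251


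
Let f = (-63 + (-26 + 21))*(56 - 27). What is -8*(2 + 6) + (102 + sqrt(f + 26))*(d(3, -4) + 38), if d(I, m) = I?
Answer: 4118 + 41*I*sqrt(1946) ≈ 4118.0 + 1808.7*I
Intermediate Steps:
f = -1972 (f = (-63 - 5)*29 = -68*29 = -1972)
-8*(2 + 6) + (102 + sqrt(f + 26))*(d(3, -4) + 38) = -8*(2 + 6) + (102 + sqrt(-1972 + 26))*(3 + 38) = -8*8 + (102 + sqrt(-1946))*41 = -64 + (102 + I*sqrt(1946))*41 = -64 + (4182 + 41*I*sqrt(1946)) = 4118 + 41*I*sqrt(1946)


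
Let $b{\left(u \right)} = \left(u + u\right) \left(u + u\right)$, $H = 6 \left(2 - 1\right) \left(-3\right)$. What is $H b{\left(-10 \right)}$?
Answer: $-7200$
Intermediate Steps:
$H = -18$ ($H = 6 \left(2 - 1\right) \left(-3\right) = 6 \cdot 1 \left(-3\right) = 6 \left(-3\right) = -18$)
$b{\left(u \right)} = 4 u^{2}$ ($b{\left(u \right)} = 2 u 2 u = 4 u^{2}$)
$H b{\left(-10 \right)} = - 18 \cdot 4 \left(-10\right)^{2} = - 18 \cdot 4 \cdot 100 = \left(-18\right) 400 = -7200$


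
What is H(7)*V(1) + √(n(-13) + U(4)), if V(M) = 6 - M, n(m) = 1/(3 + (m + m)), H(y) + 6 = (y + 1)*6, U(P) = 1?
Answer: 210 + √506/23 ≈ 210.98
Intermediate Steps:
H(y) = 6*y (H(y) = -6 + (y + 1)*6 = -6 + (1 + y)*6 = -6 + (6 + 6*y) = 6*y)
n(m) = 1/(3 + 2*m)
H(7)*V(1) + √(n(-13) + U(4)) = (6*7)*(6 - 1*1) + √(1/(3 + 2*(-13)) + 1) = 42*(6 - 1) + √(1/(3 - 26) + 1) = 42*5 + √(1/(-23) + 1) = 210 + √(-1/23 + 1) = 210 + √(22/23) = 210 + √506/23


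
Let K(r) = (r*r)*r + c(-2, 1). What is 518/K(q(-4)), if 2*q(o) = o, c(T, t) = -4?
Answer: -259/6 ≈ -43.167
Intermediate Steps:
q(o) = o/2
K(r) = -4 + r³ (K(r) = (r*r)*r - 4 = r²*r - 4 = r³ - 4 = -4 + r³)
518/K(q(-4)) = 518/(-4 + ((½)*(-4))³) = 518/(-4 + (-2)³) = 518/(-4 - 8) = 518/(-12) = 518*(-1/12) = -259/6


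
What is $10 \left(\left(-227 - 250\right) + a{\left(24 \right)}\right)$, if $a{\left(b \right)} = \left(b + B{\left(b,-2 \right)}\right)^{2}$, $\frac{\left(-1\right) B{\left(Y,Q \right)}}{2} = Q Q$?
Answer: $-2210$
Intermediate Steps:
$B{\left(Y,Q \right)} = - 2 Q^{2}$ ($B{\left(Y,Q \right)} = - 2 Q Q = - 2 Q^{2}$)
$a{\left(b \right)} = \left(-8 + b\right)^{2}$ ($a{\left(b \right)} = \left(b - 2 \left(-2\right)^{2}\right)^{2} = \left(b - 8\right)^{2} = \left(-8 + b\right)^{2}$)
$10 \left(\left(-227 - 250\right) + a{\left(24 \right)}\right) = 10 \left(\left(-227 - 250\right) + \left(-8 + 24\right)^{2}\right) = 10 \left(-477 + 16^{2}\right) = 10 \left(-477 + 256\right) = 10 \left(-221\right) = -2210$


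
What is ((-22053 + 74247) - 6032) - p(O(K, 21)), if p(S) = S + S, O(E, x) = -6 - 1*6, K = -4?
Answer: 46186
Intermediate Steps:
O(E, x) = -12 (O(E, x) = -6 - 6 = -12)
p(S) = 2*S
((-22053 + 74247) - 6032) - p(O(K, 21)) = ((-22053 + 74247) - 6032) - 2*(-12) = (52194 - 6032) - 1*(-24) = 46162 + 24 = 46186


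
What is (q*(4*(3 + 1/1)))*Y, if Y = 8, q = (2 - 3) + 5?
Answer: 512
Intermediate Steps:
q = 4 (q = -1 + 5 = 4)
(q*(4*(3 + 1/1)))*Y = (4*(4*(3 + 1/1)))*8 = (4*(4*(3 + 1)))*8 = (4*(4*4))*8 = (4*16)*8 = 64*8 = 512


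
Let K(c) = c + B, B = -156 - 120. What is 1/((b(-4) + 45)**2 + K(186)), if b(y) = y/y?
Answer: 1/2026 ≈ 0.00049358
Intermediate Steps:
b(y) = 1
B = -276
K(c) = -276 + c (K(c) = c - 276 = -276 + c)
1/((b(-4) + 45)**2 + K(186)) = 1/((1 + 45)**2 + (-276 + 186)) = 1/(46**2 - 90) = 1/(2116 - 90) = 1/2026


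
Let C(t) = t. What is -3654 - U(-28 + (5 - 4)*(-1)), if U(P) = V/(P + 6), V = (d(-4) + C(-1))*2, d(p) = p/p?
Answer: -3654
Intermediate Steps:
d(p) = 1
V = 0 (V = (1 - 1)*2 = 0*2 = 0)
U(P) = 0 (U(P) = 0/(P + 6) = 0/(6 + P) = 0)
-3654 - U(-28 + (5 - 4)*(-1)) = -3654 - 1*0 = -3654 + 0 = -3654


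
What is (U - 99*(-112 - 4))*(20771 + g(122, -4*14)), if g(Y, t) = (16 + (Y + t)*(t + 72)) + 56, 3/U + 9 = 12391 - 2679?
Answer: 2440189255245/9703 ≈ 2.5149e+8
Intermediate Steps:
U = 3/9703 (U = 3/(-9 + (12391 - 2679)) = 3/(-9 + 9712) = 3/9703 ≈ 0.00030918)
g(Y, t) = 72 + (72 + t)*(Y + t) (g(Y, t) = (16 + (Y + t)*(72 + t)) + 56 = (16 + (72 + t)*(Y + t)) + 56 = 72 + (72 + t)*(Y + t))
(U - 99*(-112 - 4))*(20771 + g(122, -4*14)) = (3/9703 - 99*(-112 - 4))*(20771 + (72 + (-4*14)**2 + 72*122 + 72*(-4*14) + 122*(-4*14))) = (3/9703 - 99*(-116))*(20771 + (72 + (-56)**2 + 8784 + 72*(-56) + 122*(-56))) = (3/9703 + 11484)*(20771 + (72 + 3136 + 8784 - 4032 - 6832)) = 111429255*(20771 + 1128)/9703 = (111429255/9703)*21899 = 2440189255245/9703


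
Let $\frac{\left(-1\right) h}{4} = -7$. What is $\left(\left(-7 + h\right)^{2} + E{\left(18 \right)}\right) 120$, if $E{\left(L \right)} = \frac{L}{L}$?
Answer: $53040$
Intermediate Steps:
$h = 28$ ($h = \left(-4\right) \left(-7\right) = 28$)
$E{\left(L \right)} = 1$
$\left(\left(-7 + h\right)^{2} + E{\left(18 \right)}\right) 120 = \left(\left(-7 + 28\right)^{2} + 1\right) 120 = \left(21^{2} + 1\right) 120 = \left(441 + 1\right) 120 = 442 \cdot 120 = 53040$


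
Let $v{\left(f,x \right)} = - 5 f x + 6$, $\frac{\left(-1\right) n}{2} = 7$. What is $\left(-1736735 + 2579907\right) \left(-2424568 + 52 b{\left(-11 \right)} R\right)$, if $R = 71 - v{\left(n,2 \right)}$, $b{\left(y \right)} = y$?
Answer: $-2008155770896$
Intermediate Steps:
$n = -14$ ($n = \left(-2\right) 7 = -14$)
$v{\left(f,x \right)} = 6 - 5 f x$ ($v{\left(f,x \right)} = - 5 f x + 6 = 6 - 5 f x$)
$R = -75$ ($R = 71 - \left(6 - \left(-70\right) 2\right) = 71 - \left(6 + 140\right) = 71 - 146 = -75$)
$\left(-1736735 + 2579907\right) \left(-2424568 + 52 b{\left(-11 \right)} R\right) = \left(-1736735 + 2579907\right) \left(-2424568 + 52 \left(-11\right) \left(-75\right)\right) = 843172 \left(-2424568 - -42900\right) = 843172 \left(-2424568 + 42900\right) = 843172 \left(-2381668\right) = -2008155770896$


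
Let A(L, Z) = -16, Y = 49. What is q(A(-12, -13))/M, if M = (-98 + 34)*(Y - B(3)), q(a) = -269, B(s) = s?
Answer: 269/2944 ≈ 0.091372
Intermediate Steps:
M = -2944 (M = (-98 + 34)*(49 - 1*3) = -64*(49 - 3) = -64*46 = -2944)
q(A(-12, -13))/M = -269/(-2944) = -269*(-1/2944) = 269/2944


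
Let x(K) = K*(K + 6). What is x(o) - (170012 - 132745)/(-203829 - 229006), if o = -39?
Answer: 557095912/432835 ≈ 1287.1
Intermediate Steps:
x(K) = K*(6 + K)
x(o) - (170012 - 132745)/(-203829 - 229006) = -39*(6 - 39) - (170012 - 132745)/(-203829 - 229006) = -39*(-33) - 37267/(-432835) = 1287 - 37267*(-1)/432835 = 1287 - 1*(-37267/432835) = 1287 + 37267/432835 = 557095912/432835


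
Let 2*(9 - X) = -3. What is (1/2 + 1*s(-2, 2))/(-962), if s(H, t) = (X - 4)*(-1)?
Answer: 3/481 ≈ 0.0062370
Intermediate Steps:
X = 21/2 (X = 9 - ½*(-3) = 9 + 3/2 = 21/2 ≈ 10.500)
s(H, t) = -13/2 (s(H, t) = (21/2 - 4)*(-1) = (13/2)*(-1) = -13/2)
(1/2 + 1*s(-2, 2))/(-962) = (1/2 + 1*(-13/2))/(-962) = (½ - 13/2)*(-1/962) = -6*(-1/962) = 3/481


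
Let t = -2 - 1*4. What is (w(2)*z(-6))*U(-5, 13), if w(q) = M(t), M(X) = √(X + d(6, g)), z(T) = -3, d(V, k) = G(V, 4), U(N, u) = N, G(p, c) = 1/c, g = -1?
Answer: 15*I*√23/2 ≈ 35.969*I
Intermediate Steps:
d(V, k) = ¼ (d(V, k) = 1/4 = ¼)
t = -6 (t = -2 - 4 = -6)
M(X) = √(¼ + X) (M(X) = √(X + ¼) = √(¼ + X))
w(q) = I*√23/2 (w(q) = √(1 + 4*(-6))/2 = √(1 - 24)/2 = √(-23)/2 = (I*√23)/2 = I*√23/2)
(w(2)*z(-6))*U(-5, 13) = ((I*√23/2)*(-3))*(-5) = -3*I*√23/2*(-5) = 15*I*√23/2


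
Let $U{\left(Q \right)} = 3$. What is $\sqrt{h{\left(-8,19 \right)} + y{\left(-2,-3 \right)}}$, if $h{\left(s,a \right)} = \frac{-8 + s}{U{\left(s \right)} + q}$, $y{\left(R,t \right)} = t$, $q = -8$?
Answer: $\frac{\sqrt{5}}{5} \approx 0.44721$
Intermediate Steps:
$h{\left(s,a \right)} = \frac{8}{5} - \frac{s}{5}$ ($h{\left(s,a \right)} = \frac{-8 + s}{3 - 8} = \frac{-8 + s}{-5} = \left(-8 + s\right) \left(- \frac{1}{5}\right) = \frac{8}{5} - \frac{s}{5}$)
$\sqrt{h{\left(-8,19 \right)} + y{\left(-2,-3 \right)}} = \sqrt{\left(\frac{8}{5} - - \frac{8}{5}\right) - 3} = \sqrt{\left(\frac{8}{5} + \frac{8}{5}\right) - 3} = \sqrt{\frac{16}{5} - 3} = \sqrt{\frac{1}{5}} = \frac{\sqrt{5}}{5}$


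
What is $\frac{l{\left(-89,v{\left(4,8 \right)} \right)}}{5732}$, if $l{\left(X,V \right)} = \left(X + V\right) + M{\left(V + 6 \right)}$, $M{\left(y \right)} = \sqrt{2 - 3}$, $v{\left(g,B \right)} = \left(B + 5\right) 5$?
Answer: $- \frac{6}{1433} + \frac{i}{5732} \approx -0.004187 + 0.00017446 i$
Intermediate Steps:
$v{\left(g,B \right)} = 25 + 5 B$ ($v{\left(g,B \right)} = \left(5 + B\right) 5 = 25 + 5 B$)
$M{\left(y \right)} = i$ ($M{\left(y \right)} = \sqrt{-1} = i$)
$l{\left(X,V \right)} = i + V + X$ ($l{\left(X,V \right)} = \left(X + V\right) + i = \left(V + X\right) + i = i + V + X$)
$\frac{l{\left(-89,v{\left(4,8 \right)} \right)}}{5732} = \frac{i + \left(25 + 5 \cdot 8\right) - 89}{5732} = \left(i + \left(25 + 40\right) - 89\right) \frac{1}{5732} = \left(i + 65 - 89\right) \frac{1}{5732} = \left(-24 + i\right) \frac{1}{5732} = - \frac{6}{1433} + \frac{i}{5732}$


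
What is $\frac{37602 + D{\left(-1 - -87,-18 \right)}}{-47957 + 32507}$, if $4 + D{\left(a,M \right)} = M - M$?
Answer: $- \frac{18799}{7725} \approx -2.4335$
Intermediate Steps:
$D{\left(a,M \right)} = -4$ ($D{\left(a,M \right)} = -4 + \left(M - M\right) = -4 + 0 = -4$)
$\frac{37602 + D{\left(-1 - -87,-18 \right)}}{-47957 + 32507} = \frac{37602 - 4}{-47957 + 32507} = \frac{37598}{-15450} = 37598 \left(- \frac{1}{15450}\right) = - \frac{18799}{7725}$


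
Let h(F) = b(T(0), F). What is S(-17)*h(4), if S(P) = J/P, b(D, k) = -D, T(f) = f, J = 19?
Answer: 0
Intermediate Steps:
h(F) = 0 (h(F) = -1*0 = 0)
S(P) = 19/P
S(-17)*h(4) = (19/(-17))*0 = (19*(-1/17))*0 = -19/17*0 = 0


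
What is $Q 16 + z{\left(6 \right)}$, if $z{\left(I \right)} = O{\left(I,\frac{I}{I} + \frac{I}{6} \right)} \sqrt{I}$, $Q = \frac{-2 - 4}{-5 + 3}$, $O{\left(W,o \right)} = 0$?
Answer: $48$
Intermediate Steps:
$Q = 3$ ($Q = - \frac{6}{-2} = \left(-6\right) \left(- \frac{1}{2}\right) = 3$)
$z{\left(I \right)} = 0$ ($z{\left(I \right)} = 0 \sqrt{I} = 0$)
$Q 16 + z{\left(6 \right)} = 3 \cdot 16 + 0 = 48 + 0 = 48$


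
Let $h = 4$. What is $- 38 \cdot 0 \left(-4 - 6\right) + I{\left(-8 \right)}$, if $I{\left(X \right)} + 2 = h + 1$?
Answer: $3$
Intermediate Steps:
$I{\left(X \right)} = 3$ ($I{\left(X \right)} = -2 + \left(4 + 1\right) = -2 + 5 = 3$)
$- 38 \cdot 0 \left(-4 - 6\right) + I{\left(-8 \right)} = - 38 \cdot 0 \left(-4 - 6\right) + 3 = - 38 \cdot 0 \left(-10\right) + 3 = \left(-38\right) 0 + 3 = 0 + 3 = 3$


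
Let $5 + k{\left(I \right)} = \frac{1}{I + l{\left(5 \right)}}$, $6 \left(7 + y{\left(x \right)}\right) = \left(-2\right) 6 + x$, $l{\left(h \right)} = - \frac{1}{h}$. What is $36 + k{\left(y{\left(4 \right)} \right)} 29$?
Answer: $- \frac{14387}{128} \approx -112.4$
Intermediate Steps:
$y{\left(x \right)} = -9 + \frac{x}{6}$ ($y{\left(x \right)} = -7 + \frac{\left(-2\right) 6 + x}{6} = -7 + \frac{-12 + x}{6} = -7 + \left(-2 + \frac{x}{6}\right) = -9 + \frac{x}{6}$)
$k{\left(I \right)} = -5 + \frac{1}{- \frac{1}{5} + I}$ ($k{\left(I \right)} = -5 + \frac{1}{I - \frac{1}{5}} = -5 + \frac{1}{- \frac{1}{5} + I}$)
$36 + k{\left(y{\left(4 \right)} \right)} 29 = 36 + \frac{5 \left(2 - 5 \left(-9 + \frac{1}{6} \cdot 4\right)\right)}{-1 + 5 \left(-9 + \frac{1}{6} \cdot 4\right)} 29 = 36 + \frac{5 \left(2 - 5 \left(-9 + \frac{2}{3}\right)\right)}{-1 + 5 \left(-9 + \frac{2}{3}\right)} 29 = 36 + \frac{5 \left(2 - - \frac{125}{3}\right)}{-1 + 5 \left(- \frac{25}{3}\right)} 29 = 36 + \frac{5 \left(2 + \frac{125}{3}\right)}{-1 - \frac{125}{3}} \cdot 29 = 36 + 5 \frac{1}{- \frac{128}{3}} \cdot \frac{131}{3} \cdot 29 = 36 + 5 \left(- \frac{3}{128}\right) \frac{131}{3} \cdot 29 = 36 - \frac{18995}{128} = - \frac{14387}{128}$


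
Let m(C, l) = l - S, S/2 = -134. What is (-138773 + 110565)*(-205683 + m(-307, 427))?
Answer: 5782301504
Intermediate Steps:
S = -268 (S = 2*(-134) = -268)
m(C, l) = 268 + l (m(C, l) = l - 1*(-268) = l + 268 = 268 + l)
(-138773 + 110565)*(-205683 + m(-307, 427)) = (-138773 + 110565)*(-205683 + (268 + 427)) = -28208*(-205683 + 695) = -28208*(-204988) = 5782301504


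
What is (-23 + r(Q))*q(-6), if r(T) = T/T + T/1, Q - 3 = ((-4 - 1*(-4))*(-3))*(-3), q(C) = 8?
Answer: -152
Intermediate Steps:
Q = 3 (Q = 3 + ((-4 - 1*(-4))*(-3))*(-3) = 3 + ((-4 + 4)*(-3))*(-3) = 3 + (0*(-3))*(-3) = 3 + 0*(-3) = 3 + 0 = 3)
r(T) = 1 + T (r(T) = 1 + T*1 = 1 + T)
(-23 + r(Q))*q(-6) = (-23 + (1 + 3))*8 = (-23 + 4)*8 = -19*8 = -152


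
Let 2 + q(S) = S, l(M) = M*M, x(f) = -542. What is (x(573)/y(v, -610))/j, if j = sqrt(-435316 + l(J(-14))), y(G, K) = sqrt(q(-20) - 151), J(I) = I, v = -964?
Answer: 271*sqrt(96015)/1344210 ≈ 0.062470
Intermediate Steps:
l(M) = M**2
q(S) = -2 + S
y(G, K) = I*sqrt(173) (y(G, K) = sqrt((-2 - 20) - 151) = sqrt(-22 - 151) = sqrt(-173) = I*sqrt(173))
j = 28*I*sqrt(555) (j = sqrt(-435316 + (-14)**2) = sqrt(-435316 + 196) = sqrt(-435120) = 28*I*sqrt(555) ≈ 659.64*I)
(x(573)/y(v, -610))/j = (-542*(-I*sqrt(173)/173))/((28*I*sqrt(555))) = (-(-542)*I*sqrt(173)/173)*(-I*sqrt(555)/15540) = (542*I*sqrt(173)/173)*(-I*sqrt(555)/15540) = 271*sqrt(96015)/1344210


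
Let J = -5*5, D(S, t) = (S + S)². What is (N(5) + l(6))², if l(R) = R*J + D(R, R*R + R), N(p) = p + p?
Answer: 16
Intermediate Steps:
D(S, t) = 4*S² (D(S, t) = (2*S)² = 4*S²)
J = -25
N(p) = 2*p
l(R) = -25*R + 4*R² (l(R) = R*(-25) + 4*R² = -25*R + 4*R²)
(N(5) + l(6))² = (2*5 + 6*(-25 + 4*6))² = (10 + 6*(-25 + 24))² = (10 + 6*(-1))² = (10 - 6)² = 4² = 16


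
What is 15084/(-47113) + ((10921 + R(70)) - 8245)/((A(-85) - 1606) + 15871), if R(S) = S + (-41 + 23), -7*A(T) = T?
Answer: -151956278/1177118305 ≈ -0.12909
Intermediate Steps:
A(T) = -T/7
R(S) = -18 + S (R(S) = S - 18 = -18 + S)
15084/(-47113) + ((10921 + R(70)) - 8245)/((A(-85) - 1606) + 15871) = 15084/(-47113) + ((10921 + (-18 + 70)) - 8245)/((-⅐*(-85) - 1606) + 15871) = 15084*(-1/47113) + ((10921 + 52) - 8245)/((85/7 - 1606) + 15871) = -15084/47113 + (10973 - 8245)/(-11157/7 + 15871) = -15084/47113 + 2728/(99940/7) = -15084/47113 + 2728*(7/99940) = -15084/47113 + 4774/24985 = -151956278/1177118305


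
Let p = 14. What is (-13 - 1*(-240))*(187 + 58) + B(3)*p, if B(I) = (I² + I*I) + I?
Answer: 55909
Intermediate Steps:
B(I) = I + 2*I² (B(I) = (I² + I²) + I = 2*I² + I = I + 2*I²)
(-13 - 1*(-240))*(187 + 58) + B(3)*p = (-13 - 1*(-240))*(187 + 58) + (3*(1 + 2*3))*14 = (-13 + 240)*245 + (3*(1 + 6))*14 = 227*245 + (3*7)*14 = 55615 + 21*14 = 55615 + 294 = 55909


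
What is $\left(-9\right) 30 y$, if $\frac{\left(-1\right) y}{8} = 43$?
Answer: $92880$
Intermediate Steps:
$y = -344$ ($y = \left(-8\right) 43 = -344$)
$\left(-9\right) 30 y = \left(-9\right) 30 \left(-344\right) = \left(-270\right) \left(-344\right) = 92880$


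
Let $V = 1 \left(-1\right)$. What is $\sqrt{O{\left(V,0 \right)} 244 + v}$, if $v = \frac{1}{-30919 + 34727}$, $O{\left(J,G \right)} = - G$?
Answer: $\frac{\sqrt{238}}{952} \approx 0.016205$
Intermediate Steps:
$V = -1$
$v = \frac{1}{3808} \approx 0.00026261$
$\sqrt{O{\left(V,0 \right)} 244 + v} = \sqrt{\left(-1\right) 0 \cdot 244 + \frac{1}{3808}} = \sqrt{0 \cdot 244 + \frac{1}{3808}} = \sqrt{0 + \frac{1}{3808}} = \sqrt{\frac{1}{3808}} = \frac{\sqrt{238}}{952}$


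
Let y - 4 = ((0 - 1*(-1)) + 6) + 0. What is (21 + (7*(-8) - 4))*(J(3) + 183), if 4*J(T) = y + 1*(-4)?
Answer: -28821/4 ≈ -7205.3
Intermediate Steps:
y = 11 (y = 4 + (((0 - 1*(-1)) + 6) + 0) = 4 + (((0 + 1) + 6) + 0) = 4 + ((1 + 6) + 0) = 4 + (7 + 0) = 4 + 7 = 11)
J(T) = 7/4 (J(T) = (11 + 1*(-4))/4 = (11 - 4)/4 = (1/4)*7 = 7/4)
(21 + (7*(-8) - 4))*(J(3) + 183) = (21 + (7*(-8) - 4))*(7/4 + 183) = (21 + (-56 - 4))*(739/4) = (21 - 60)*(739/4) = -39*739/4 = -28821/4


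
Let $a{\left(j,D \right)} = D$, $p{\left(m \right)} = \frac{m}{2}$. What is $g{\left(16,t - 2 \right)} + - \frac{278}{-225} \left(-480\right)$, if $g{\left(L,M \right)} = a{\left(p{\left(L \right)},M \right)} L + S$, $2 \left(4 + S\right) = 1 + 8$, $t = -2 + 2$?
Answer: $- \frac{18737}{30} \approx -624.57$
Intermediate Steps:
$t = 0$
$p{\left(m \right)} = \frac{m}{2}$ ($p{\left(m \right)} = m \frac{1}{2} = \frac{m}{2}$)
$S = \frac{1}{2}$ ($S = -4 + \frac{1 + 8}{2} = -4 + \frac{1}{2} \cdot 9 = -4 + \frac{9}{2} = \frac{1}{2} \approx 0.5$)
$g{\left(L,M \right)} = \frac{1}{2} + L M$ ($g{\left(L,M \right)} = M L + \frac{1}{2} = L M + \frac{1}{2} = \frac{1}{2} + L M$)
$g{\left(16,t - 2 \right)} + - \frac{278}{-225} \left(-480\right) = \left(\frac{1}{2} + 16 \left(0 - 2\right)\right) + - \frac{278}{-225} \left(-480\right) = \left(\frac{1}{2} + 16 \left(0 - 2\right)\right) + \left(-278\right) \left(- \frac{1}{225}\right) \left(-480\right) = \left(\frac{1}{2} + 16 \left(-2\right)\right) + \frac{278}{225} \left(-480\right) = \left(\frac{1}{2} - 32\right) - \frac{8896}{15} = - \frac{63}{2} - \frac{8896}{15} = - \frac{18737}{30}$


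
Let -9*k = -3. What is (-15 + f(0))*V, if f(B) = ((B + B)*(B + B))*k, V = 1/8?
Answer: -15/8 ≈ -1.8750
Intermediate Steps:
k = ⅓ (k = -⅑*(-3) = ⅓ ≈ 0.33333)
V = ⅛ ≈ 0.12500
f(B) = 4*B²/3 (f(B) = ((B + B)*(B + B))*(⅓) = ((2*B)*(2*B))*(⅓) = (4*B²)*(⅓) = 4*B²/3)
(-15 + f(0))*V = (-15 + (4/3)*0²)*(⅛) = (-15 + (4/3)*0)*(⅛) = (-15 + 0)*(⅛) = -15*⅛ = -15/8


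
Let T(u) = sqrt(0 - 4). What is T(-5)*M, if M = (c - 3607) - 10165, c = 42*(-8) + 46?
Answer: -28124*I ≈ -28124.0*I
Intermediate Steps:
c = -290 (c = -336 + 46 = -290)
T(u) = 2*I (T(u) = sqrt(-4) = 2*I)
M = -14062 (M = (-290 - 3607) - 10165 = -3897 - 10165 = -14062)
T(-5)*M = (2*I)*(-14062) = -28124*I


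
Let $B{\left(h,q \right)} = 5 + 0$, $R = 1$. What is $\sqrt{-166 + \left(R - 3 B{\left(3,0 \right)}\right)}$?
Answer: $6 i \sqrt{5} \approx 13.416 i$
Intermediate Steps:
$B{\left(h,q \right)} = 5$
$\sqrt{-166 + \left(R - 3 B{\left(3,0 \right)}\right)} = \sqrt{-166 + \left(1 - 15\right)} = \sqrt{-166 - 14} = \sqrt{-180} = 6 i \sqrt{5}$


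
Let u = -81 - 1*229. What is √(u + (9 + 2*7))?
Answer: I*√287 ≈ 16.941*I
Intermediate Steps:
u = -310 (u = -81 - 229 = -310)
√(u + (9 + 2*7)) = √(-310 + (9 + 2*7)) = √(-310 + (9 + 14)) = √(-310 + 23) = √(-287) = I*√287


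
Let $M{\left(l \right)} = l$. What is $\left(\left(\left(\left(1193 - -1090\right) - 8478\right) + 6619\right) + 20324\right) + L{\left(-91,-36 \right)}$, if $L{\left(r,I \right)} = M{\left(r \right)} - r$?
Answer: $20748$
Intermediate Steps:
$L{\left(r,I \right)} = 0$ ($L{\left(r,I \right)} = r - r = 0$)
$\left(\left(\left(\left(1193 - -1090\right) - 8478\right) + 6619\right) + 20324\right) + L{\left(-91,-36 \right)} = \left(\left(\left(\left(1193 - -1090\right) - 8478\right) + 6619\right) + 20324\right) + 0 = \left(\left(\left(\left(1193 + 1090\right) - 8478\right) + 6619\right) + 20324\right) + 0 = \left(\left(\left(2283 - 8478\right) + 6619\right) + 20324\right) + 0 = \left(\left(-6195 + 6619\right) + 20324\right) + 0 = \left(424 + 20324\right) + 0 = 20748 + 0 = 20748$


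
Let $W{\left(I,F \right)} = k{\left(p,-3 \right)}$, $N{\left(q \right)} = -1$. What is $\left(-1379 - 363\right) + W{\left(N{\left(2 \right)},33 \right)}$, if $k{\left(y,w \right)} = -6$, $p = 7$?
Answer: $-1748$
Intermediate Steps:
$W{\left(I,F \right)} = -6$
$\left(-1379 - 363\right) + W{\left(N{\left(2 \right)},33 \right)} = \left(-1379 - 363\right) - 6 = -1742 - 6 = -1748$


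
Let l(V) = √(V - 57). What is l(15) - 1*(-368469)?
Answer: 368469 + I*√42 ≈ 3.6847e+5 + 6.4807*I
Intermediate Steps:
l(V) = √(-57 + V)
l(15) - 1*(-368469) = √(-57 + 15) - 1*(-368469) = √(-42) + 368469 = I*√42 + 368469 = 368469 + I*√42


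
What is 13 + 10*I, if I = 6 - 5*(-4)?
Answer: 273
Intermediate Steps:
I = 26 (I = 6 + 20 = 26)
13 + 10*I = 13 + 10*26 = 13 + 260 = 273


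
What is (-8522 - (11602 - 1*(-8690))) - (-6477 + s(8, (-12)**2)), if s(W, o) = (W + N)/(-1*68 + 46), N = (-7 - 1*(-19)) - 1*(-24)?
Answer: -22335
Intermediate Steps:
N = 36 (N = (-7 + 19) + 24 = 12 + 24 = 36)
s(W, o) = -18/11 - W/22 (s(W, o) = (W + 36)/(-1*68 + 46) = (36 + W)/(-68 + 46) = (36 + W)/(-22) = (36 + W)*(-1/22) = -18/11 - W/22)
(-8522 - (11602 - 1*(-8690))) - (-6477 + s(8, (-12)**2)) = (-8522 - (11602 - 1*(-8690))) - (-6477 + (-18/11 - 1/22*8)) = (-8522 - (11602 + 8690)) - (-6477 + (-18/11 - 4/11)) = (-8522 - 1*20292) - (-6477 - 2) = (-8522 - 20292) - 1*(-6479) = -28814 + 6479 = -22335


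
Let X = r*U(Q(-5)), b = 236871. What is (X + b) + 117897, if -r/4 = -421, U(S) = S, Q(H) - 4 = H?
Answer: 353084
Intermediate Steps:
Q(H) = 4 + H
r = 1684 (r = -4*(-421) = 1684)
X = -1684 (X = 1684*(4 - 5) = 1684*(-1) = -1684)
(X + b) + 117897 = (-1684 + 236871) + 117897 = 235187 + 117897 = 353084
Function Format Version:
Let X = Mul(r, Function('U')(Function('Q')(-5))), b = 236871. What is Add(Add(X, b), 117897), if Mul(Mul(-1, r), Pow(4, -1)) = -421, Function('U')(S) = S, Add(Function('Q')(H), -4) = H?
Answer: 353084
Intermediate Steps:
Function('Q')(H) = Add(4, H)
r = 1684 (r = Mul(-4, -421) = 1684)
X = -1684 (X = Mul(1684, Add(4, -5)) = Mul(1684, -1) = -1684)
Add(Add(X, b), 117897) = Add(Add(-1684, 236871), 117897) = Add(235187, 117897) = 353084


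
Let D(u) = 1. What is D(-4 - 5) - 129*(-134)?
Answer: 17287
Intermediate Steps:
D(-4 - 5) - 129*(-134) = 1 - 129*(-134) = 1 + 17286 = 17287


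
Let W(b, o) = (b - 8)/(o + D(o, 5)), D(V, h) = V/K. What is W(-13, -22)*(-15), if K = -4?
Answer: -210/11 ≈ -19.091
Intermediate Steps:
D(V, h) = -V/4 (D(V, h) = V/(-4) = V*(-¼) = -V/4)
W(b, o) = 4*(-8 + b)/(3*o) (W(b, o) = (b - 8)/(o - o/4) = (-8 + b)/((3*o/4)) = (-8 + b)*(4/(3*o)) = 4*(-8 + b)/(3*o))
W(-13, -22)*(-15) = ((4/3)*(-8 - 13)/(-22))*(-15) = ((4/3)*(-1/22)*(-21))*(-15) = (14/11)*(-15) = -210/11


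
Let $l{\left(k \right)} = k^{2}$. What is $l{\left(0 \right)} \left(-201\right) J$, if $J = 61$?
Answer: $0$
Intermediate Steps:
$l{\left(0 \right)} \left(-201\right) J = 0^{2} \left(-201\right) 61 = 0 \left(-201\right) 61 = 0 \cdot 61 = 0$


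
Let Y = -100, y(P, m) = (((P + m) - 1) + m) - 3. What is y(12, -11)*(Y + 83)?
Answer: 238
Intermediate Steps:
y(P, m) = -4 + P + 2*m (y(P, m) = ((-1 + P + m) + m) - 3 = (-1 + P + 2*m) - 3 = -4 + P + 2*m)
y(12, -11)*(Y + 83) = (-4 + 12 + 2*(-11))*(-100 + 83) = (-4 + 12 - 22)*(-17) = -14*(-17) = 238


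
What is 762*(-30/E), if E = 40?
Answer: -1143/2 ≈ -571.50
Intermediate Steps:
762*(-30/E) = 762*(-30/40) = 762*(-30*1/40) = 762*(-¾) = -1143/2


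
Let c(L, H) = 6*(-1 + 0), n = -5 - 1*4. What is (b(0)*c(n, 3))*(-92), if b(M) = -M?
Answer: 0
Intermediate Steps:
n = -9 (n = -5 - 4 = -9)
c(L, H) = -6 (c(L, H) = 6*(-1) = -6)
(b(0)*c(n, 3))*(-92) = (-1*0*(-6))*(-92) = (0*(-6))*(-92) = 0*(-92) = 0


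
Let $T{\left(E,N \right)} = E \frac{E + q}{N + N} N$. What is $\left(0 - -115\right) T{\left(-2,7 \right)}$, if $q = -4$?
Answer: $690$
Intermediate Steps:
$T{\left(E,N \right)} = \frac{E \left(-4 + E\right)}{2}$ ($T{\left(E,N \right)} = E \frac{E - 4}{N + N} N = E \frac{-4 + E}{2 N} N = \frac{E \left(-4 + E\right)}{2 N} N = \frac{E \left(-4 + E\right)}{2}$)
$\left(0 - -115\right) T{\left(-2,7 \right)} = \left(0 - -115\right) \frac{1}{2} \left(-2\right) \left(-4 - 2\right) = \left(0 + 115\right) \frac{1}{2} \left(-2\right) \left(-6\right) = 115 \cdot 6 = 690$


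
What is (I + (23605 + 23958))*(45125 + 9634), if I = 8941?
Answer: 3094102536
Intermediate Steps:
(I + (23605 + 23958))*(45125 + 9634) = (8941 + (23605 + 23958))*(45125 + 9634) = (8941 + 47563)*54759 = 56504*54759 = 3094102536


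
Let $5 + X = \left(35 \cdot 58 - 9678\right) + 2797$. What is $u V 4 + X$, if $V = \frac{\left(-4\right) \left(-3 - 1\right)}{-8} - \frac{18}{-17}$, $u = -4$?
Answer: $- \frac{82296}{17} \approx -4840.9$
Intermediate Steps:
$V = - \frac{16}{17}$ ($V = \left(-4\right) \left(-4\right) \left(- \frac{1}{8}\right) - - \frac{18}{17} = 16 \left(- \frac{1}{8}\right) + \frac{18}{17} = -2 + \frac{18}{17} = - \frac{16}{17} \approx -0.94118$)
$X = -4856$ ($X = -5 + \left(\left(35 \cdot 58 - 9678\right) + 2797\right) = -5 + \left(\left(2030 - 9678\right) + 2797\right) = -5 + \left(-7648 + 2797\right) = -5 - 4851 = -4856$)
$u V 4 + X = \left(-4\right) \left(- \frac{16}{17}\right) 4 - 4856 = \frac{64}{17} \cdot 4 - 4856 = \frac{256}{17} - 4856 = - \frac{82296}{17}$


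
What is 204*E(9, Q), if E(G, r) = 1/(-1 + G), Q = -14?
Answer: 51/2 ≈ 25.500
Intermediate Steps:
204*E(9, Q) = 204/(-1 + 9) = 204/8 = 204*(⅛) = 51/2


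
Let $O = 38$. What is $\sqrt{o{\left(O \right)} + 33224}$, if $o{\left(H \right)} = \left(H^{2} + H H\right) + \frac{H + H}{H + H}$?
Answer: $7 \sqrt{737} \approx 190.03$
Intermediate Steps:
$o{\left(H \right)} = 1 + 2 H^{2}$ ($o{\left(H \right)} = \left(H^{2} + H^{2}\right) + \frac{2 H}{2 H} = 2 H^{2} + 2 H \frac{1}{2 H} = 2 H^{2} + 1 = 1 + 2 H^{2}$)
$\sqrt{o{\left(O \right)} + 33224} = \sqrt{\left(1 + 2 \cdot 38^{2}\right) + 33224} = \sqrt{\left(1 + 2 \cdot 1444\right) + 33224} = \sqrt{\left(1 + 2888\right) + 33224} = \sqrt{2889 + 33224} = \sqrt{36113} = 7 \sqrt{737}$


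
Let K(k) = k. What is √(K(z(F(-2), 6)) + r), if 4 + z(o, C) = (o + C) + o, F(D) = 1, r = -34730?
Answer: I*√34726 ≈ 186.35*I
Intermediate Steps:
z(o, C) = -4 + C + 2*o (z(o, C) = -4 + ((o + C) + o) = -4 + ((C + o) + o) = -4 + (C + 2*o) = -4 + C + 2*o)
√(K(z(F(-2), 6)) + r) = √((-4 + 6 + 2*1) - 34730) = √((-4 + 6 + 2) - 34730) = √(4 - 34730) = √(-34726) = I*√34726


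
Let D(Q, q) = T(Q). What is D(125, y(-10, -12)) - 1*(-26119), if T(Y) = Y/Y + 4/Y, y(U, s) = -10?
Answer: 3265004/125 ≈ 26120.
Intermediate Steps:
T(Y) = 1 + 4/Y
D(Q, q) = (4 + Q)/Q
D(125, y(-10, -12)) - 1*(-26119) = (4 + 125)/125 - 1*(-26119) = (1/125)*129 + 26119 = 129/125 + 26119 = 3265004/125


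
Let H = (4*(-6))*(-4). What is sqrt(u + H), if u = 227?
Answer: sqrt(323) ≈ 17.972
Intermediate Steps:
H = 96 (H = -24*(-4) = 96)
sqrt(u + H) = sqrt(227 + 96) = sqrt(323)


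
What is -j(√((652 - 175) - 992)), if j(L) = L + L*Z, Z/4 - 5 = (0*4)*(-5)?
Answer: -21*I*√515 ≈ -476.57*I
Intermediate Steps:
Z = 20 (Z = 20 + 4*((0*4)*(-5)) = 20 + 4*(0*(-5)) = 20 + 4*0 = 20 + 0 = 20)
j(L) = 21*L (j(L) = L + L*20 = L + 20*L = 21*L)
-j(√((652 - 175) - 992)) = -21*√((652 - 175) - 992) = -21*√(477 - 992) = -21*√(-515) = -21*I*√515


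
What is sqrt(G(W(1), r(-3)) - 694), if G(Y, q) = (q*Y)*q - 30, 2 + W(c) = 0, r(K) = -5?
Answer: 3*I*sqrt(86) ≈ 27.821*I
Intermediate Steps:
W(c) = -2 (W(c) = -2 + 0 = -2)
G(Y, q) = -30 + Y*q**2 (G(Y, q) = (Y*q)*q - 30 = Y*q**2 - 30 = -30 + Y*q**2)
sqrt(G(W(1), r(-3)) - 694) = sqrt((-30 - 2*(-5)**2) - 694) = sqrt((-30 - 2*25) - 694) = sqrt((-30 - 50) - 694) = sqrt(-80 - 694) = sqrt(-774) = 3*I*sqrt(86)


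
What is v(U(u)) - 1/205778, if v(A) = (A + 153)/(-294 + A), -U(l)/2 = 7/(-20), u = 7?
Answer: -316283719/603546874 ≈ -0.52404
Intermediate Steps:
U(l) = 7/10 (U(l) = -14/(-20) = -14*(-1)/20 = -2*(-7/20) = 7/10)
v(A) = (153 + A)/(-294 + A)
v(U(u)) - 1/205778 = (153 + 7/10)/(-294 + 7/10) - 1/205778 = (1537/10)/(-2933/10) - 1*1/205778 = -10/2933*1537/10 - 1/205778 = -1537/2933 - 1/205778 = -316283719/603546874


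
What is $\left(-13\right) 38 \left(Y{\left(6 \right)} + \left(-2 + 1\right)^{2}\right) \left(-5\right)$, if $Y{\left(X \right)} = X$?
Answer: $17290$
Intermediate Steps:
$\left(-13\right) 38 \left(Y{\left(6 \right)} + \left(-2 + 1\right)^{2}\right) \left(-5\right) = \left(-13\right) 38 \left(6 + \left(-2 + 1\right)^{2}\right) \left(-5\right) = - 494 \left(6 + \left(-1\right)^{2}\right) \left(-5\right) = - 494 \left(6 + 1\right) \left(-5\right) = - 494 \cdot 7 \left(-5\right) = \left(-494\right) \left(-35\right) = 17290$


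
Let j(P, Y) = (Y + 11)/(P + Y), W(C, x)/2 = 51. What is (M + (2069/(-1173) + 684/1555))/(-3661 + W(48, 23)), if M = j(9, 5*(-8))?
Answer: 21967418/201241750935 ≈ 0.00010916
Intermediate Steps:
W(C, x) = 102 (W(C, x) = 2*51 = 102)
j(P, Y) = (11 + Y)/(P + Y)
M = 29/31 (M = (11 + 5*(-8))/(9 + 5*(-8)) = (11 - 40)/(9 - 40) = -29/(-31) = -1/31*(-29) = 29/31 ≈ 0.93548)
(M + (2069/(-1173) + 684/1555))/(-3661 + W(48, 23)) = (29/31 + (2069/(-1173) + 684/1555))/(-3661 + 102) = (29/31 + (2069*(-1/1173) + 684*(1/1555)))/(-3559) = (29/31 + (-2069/1173 + 684/1555))*(-1/3559) = (29/31 - 2414963/1824015)*(-1/3559) = -21967418/56544465*(-1/3559) = 21967418/201241750935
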